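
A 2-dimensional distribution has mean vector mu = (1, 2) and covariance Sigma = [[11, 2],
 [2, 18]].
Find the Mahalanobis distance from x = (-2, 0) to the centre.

Step 1 — centre the observation: (x - mu) = (-3, -2).

Step 2 — invert Sigma. det(Sigma) = 11·18 - (2)² = 194.
  Sigma^{-1} = (1/det) · [[d, -b], [-b, a]] = [[0.0928, -0.0103],
 [-0.0103, 0.0567]].

Step 3 — form the quadratic (x - mu)^T · Sigma^{-1} · (x - mu):
  Sigma^{-1} · (x - mu) = (-0.2577, -0.0825).
  (x - mu)^T · [Sigma^{-1} · (x - mu)] = (-3)·(-0.2577) + (-2)·(-0.0825) = 0.9381.

Step 4 — take square root: d = √(0.9381) ≈ 0.9686.

d(x, mu) = √(0.9381) ≈ 0.9686


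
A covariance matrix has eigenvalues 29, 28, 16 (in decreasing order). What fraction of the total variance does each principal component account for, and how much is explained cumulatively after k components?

Step 1 — total variance = trace(Sigma) = Σ λ_i = 29 + 28 + 16 = 73.

Step 2 — fraction explained by component i = λ_i / Σ λ:
  PC1: 29/73 = 0.3973
  PC2: 28/73 = 0.3836
  PC3: 16/73 = 0.2192

Step 3 — cumulative fraction after k components = (λ_1 + ... + λ_k) / Σ λ:
  k = 1: 29/73 = 0.3973
  k = 2: (29 + 28)/73 = 57/73 = 0.7808
  k = 3: (29 + 28 + 16)/73 = 73/73 = 1

Summary (fraction, with percent):

explained: PC1 0.3973 (39.73%), PC2 0.3836 (38.36%), PC3 0.2192 (21.92%);  cumulative: 0.3973, 0.7808, 1


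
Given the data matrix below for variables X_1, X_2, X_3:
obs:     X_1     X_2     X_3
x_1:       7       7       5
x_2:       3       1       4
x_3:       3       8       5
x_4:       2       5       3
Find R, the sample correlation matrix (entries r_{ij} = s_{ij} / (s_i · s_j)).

Step 1 — column means:
  mean(X_1) = (7 + 3 + 3 + 2) / 4 = 15/4 = 3.75
  mean(X_2) = (7 + 1 + 8 + 5) / 4 = 21/4 = 5.25
  mean(X_3) = (5 + 4 + 5 + 3) / 4 = 17/4 = 4.25

Step 2 — sample variances and covariances s[i,j] = (1/(n-1)) · Σ_k (x_{k,i} - mean_i) · (x_{k,j} - mean_j), with n-1 = 3:
  s[X_1,X_1] = ((3.25)·(3.25) + (-0.75)·(-0.75) + (-0.75)·(-0.75) + (-1.75)·(-1.75)) / 3 = 14.75/3 = 4.9167
  s[X_1,X_2] = ((3.25)·(1.75) + (-0.75)·(-4.25) + (-0.75)·(2.75) + (-1.75)·(-0.25)) / 3 = 7.25/3 = 2.4167
  s[X_1,X_3] = ((3.25)·(0.75) + (-0.75)·(-0.25) + (-0.75)·(0.75) + (-1.75)·(-1.25)) / 3 = 4.25/3 = 1.4167
  s[X_2,X_2] = ((1.75)·(1.75) + (-4.25)·(-4.25) + (2.75)·(2.75) + (-0.25)·(-0.25)) / 3 = 28.75/3 = 9.5833
  s[X_2,X_3] = ((1.75)·(0.75) + (-4.25)·(-0.25) + (2.75)·(0.75) + (-0.25)·(-1.25)) / 3 = 4.75/3 = 1.5833
  s[X_3,X_3] = ((0.75)·(0.75) + (-0.25)·(-0.25) + (0.75)·(0.75) + (-1.25)·(-1.25)) / 3 = 2.75/3 = 0.9167
  Sample standard deviations s_i = √(s[i,i]):
  s(X_1) = √(4.9167) = 2.2174
  s(X_2) = √(9.5833) = 3.0957
  s(X_3) = √(0.9167) = 0.9574

Step 3 — r_{ij} = s_{ij} / (s_i · s_j):
  r[X_1,X_1] = 1 (diagonal).
  r[X_1,X_2] = 2.4167 / (2.2174 · 3.0957) = 2.4167 / 6.8643 = 0.3521
  r[X_1,X_3] = 1.4167 / (2.2174 · 0.9574) = 1.4167 / 2.123 = 0.6673
  r[X_2,X_2] = 1 (diagonal).
  r[X_2,X_3] = 1.5833 / (3.0957 · 0.9574) = 1.5833 / 2.9639 = 0.5342
  r[X_3,X_3] = 1 (diagonal).

R is symmetric with unit diagonal. Assembling:

R = [[1, 0.3521, 0.6673],
 [0.3521, 1, 0.5342],
 [0.6673, 0.5342, 1]]


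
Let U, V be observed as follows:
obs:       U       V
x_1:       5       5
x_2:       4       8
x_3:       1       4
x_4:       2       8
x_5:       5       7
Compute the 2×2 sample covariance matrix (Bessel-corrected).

Step 1 — column means:
  mean(U) = (5 + 4 + 1 + 2 + 5) / 5 = 17/5 = 3.4
  mean(V) = (5 + 8 + 4 + 8 + 7) / 5 = 32/5 = 6.4

Step 2 — sample covariance S[i,j] = (1/(n-1)) · Σ_k (x_{k,i} - mean_i) · (x_{k,j} - mean_j), with n-1 = 4.
  S[U,U] = ((1.6)·(1.6) + (0.6)·(0.6) + (-2.4)·(-2.4) + (-1.4)·(-1.4) + (1.6)·(1.6)) / 4 = 13.2/4 = 3.3
  S[U,V] = ((1.6)·(-1.4) + (0.6)·(1.6) + (-2.4)·(-2.4) + (-1.4)·(1.6) + (1.6)·(0.6)) / 4 = 3.2/4 = 0.8
  S[V,V] = ((-1.4)·(-1.4) + (1.6)·(1.6) + (-2.4)·(-2.4) + (1.6)·(1.6) + (0.6)·(0.6)) / 4 = 13.2/4 = 3.3

S is symmetric (S[j,i] = S[i,j]). Assembling:

S = [[3.3, 0.8],
 [0.8, 3.3]]


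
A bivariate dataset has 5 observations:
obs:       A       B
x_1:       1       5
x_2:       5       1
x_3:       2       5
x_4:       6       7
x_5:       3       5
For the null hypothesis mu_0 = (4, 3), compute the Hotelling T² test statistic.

Step 1 — sample mean vector:
  mean(A) = (1 + 5 + 2 + 6 + 3) / 5 = 17/5 = 3.4
  mean(B) = (5 + 1 + 5 + 7 + 5) / 5 = 23/5 = 4.6
  x̄ = (3.4, 4.6),  deviation x̄ - mu_0 = (3.4, 4.6) - (4, 3) = (-0.6, 1.6).

Step 2 — sample covariance matrix, S[i,j] = (1/(n-1)) · Σ_k (x_{k,i} - mean_i) · (x_{k,j} - mean_j), divisor n-1 = 4:
  S[A,A] = ((-2.4)·(-2.4) + (1.6)·(1.6) + (-1.4)·(-1.4) + (2.6)·(2.6) + (-0.4)·(-0.4)) / 4 = 17.2/4 = 4.3
  S[A,B] = ((-2.4)·(0.4) + (1.6)·(-3.6) + (-1.4)·(0.4) + (2.6)·(2.4) + (-0.4)·(0.4)) / 4 = -1.2/4 = -0.3
  S[B,B] = ((0.4)·(0.4) + (-3.6)·(-3.6) + (0.4)·(0.4) + (2.4)·(2.4) + (0.4)·(0.4)) / 4 = 19.2/4 = 4.8
  S = [[4.3, -0.3],
 [-0.3, 4.8]].

Step 3 — invert S. det(S) = 4.3·4.8 - (-0.3)² = 20.55.
  S^{-1} = (1/det) · [[d, -b], [-b, a]] = [[0.2336, 0.0146],
 [0.0146, 0.2092]].

Step 4 — quadratic form (x̄ - mu_0)^T · S^{-1} · (x̄ - mu_0):
  S^{-1} · (x̄ - mu_0) = (-0.1168, 0.326),
  (x̄ - mu_0)^T · [...] = (-0.6)·(-0.1168) + (1.6)·(0.326) = 0.5917.

Step 5 — scale by n: T² = 5 · 0.5917 = 2.9586.

T² ≈ 2.9586


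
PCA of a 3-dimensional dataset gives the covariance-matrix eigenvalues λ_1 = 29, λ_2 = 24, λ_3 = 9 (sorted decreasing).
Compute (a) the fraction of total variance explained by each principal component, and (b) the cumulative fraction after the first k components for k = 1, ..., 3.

Step 1 — total variance = trace(Sigma) = Σ λ_i = 29 + 24 + 9 = 62.

Step 2 — fraction explained by component i = λ_i / Σ λ:
  PC1: 29/62 = 0.4677
  PC2: 24/62 = 0.3871
  PC3: 9/62 = 0.1452

Step 3 — cumulative fraction after k components = (λ_1 + ... + λ_k) / Σ λ:
  k = 1: 29/62 = 0.4677
  k = 2: (29 + 24)/62 = 53/62 = 0.8548
  k = 3: (29 + 24 + 9)/62 = 62/62 = 1

Summary (fraction, with percent):

explained: PC1 0.4677 (46.77%), PC2 0.3871 (38.71%), PC3 0.1452 (14.52%);  cumulative: 0.4677, 0.8548, 1


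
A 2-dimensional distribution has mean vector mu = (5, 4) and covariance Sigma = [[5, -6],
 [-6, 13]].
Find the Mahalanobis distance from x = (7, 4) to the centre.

Step 1 — centre the observation: (x - mu) = (2, 0).

Step 2 — invert Sigma. det(Sigma) = 5·13 - (-6)² = 29.
  Sigma^{-1} = (1/det) · [[d, -b], [-b, a]] = [[0.4483, 0.2069],
 [0.2069, 0.1724]].

Step 3 — form the quadratic (x - mu)^T · Sigma^{-1} · (x - mu):
  Sigma^{-1} · (x - mu) = (0.8966, 0.4138).
  (x - mu)^T · [Sigma^{-1} · (x - mu)] = (2)·(0.8966) + (0)·(0.4138) = 1.7931.

Step 4 — take square root: d = √(1.7931) ≈ 1.3391.

d(x, mu) = √(1.7931) ≈ 1.3391


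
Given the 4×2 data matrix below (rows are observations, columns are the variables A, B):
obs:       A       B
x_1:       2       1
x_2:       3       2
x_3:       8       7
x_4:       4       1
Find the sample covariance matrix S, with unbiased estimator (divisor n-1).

Step 1 — column means:
  mean(A) = (2 + 3 + 8 + 4) / 4 = 17/4 = 4.25
  mean(B) = (1 + 2 + 7 + 1) / 4 = 11/4 = 2.75

Step 2 — sample covariance S[i,j] = (1/(n-1)) · Σ_k (x_{k,i} - mean_i) · (x_{k,j} - mean_j), with n-1 = 3.
  S[A,A] = ((-2.25)·(-2.25) + (-1.25)·(-1.25) + (3.75)·(3.75) + (-0.25)·(-0.25)) / 3 = 20.75/3 = 6.9167
  S[A,B] = ((-2.25)·(-1.75) + (-1.25)·(-0.75) + (3.75)·(4.25) + (-0.25)·(-1.75)) / 3 = 21.25/3 = 7.0833
  S[B,B] = ((-1.75)·(-1.75) + (-0.75)·(-0.75) + (4.25)·(4.25) + (-1.75)·(-1.75)) / 3 = 24.75/3 = 8.25

S is symmetric (S[j,i] = S[i,j]). Assembling:

S = [[6.9167, 7.0833],
 [7.0833, 8.25]]


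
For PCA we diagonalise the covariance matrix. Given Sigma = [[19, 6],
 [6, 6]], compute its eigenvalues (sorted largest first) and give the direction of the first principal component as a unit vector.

Step 1 — characteristic polynomial of 2×2 Sigma:
  det(Sigma - λI) = λ² - trace · λ + det = 0.
  trace = 19 + 6 = 25, det = 19·6 - (6)² = 78.
Step 2 — discriminant:
  Δ = trace² - 4·det = 625 - 312 = 313.
Step 3 — eigenvalues:
  λ = (trace ± √Δ)/2 = (25 ± 17.6918)/2,
  λ_1 = 21.3459,  λ_2 = 3.6541.

Step 4 — unit eigenvector for λ_1: solve (Sigma - λ_1 I)v = 0. First row:
  (19 - 21.3459)·v_x + (6)·v_y = 0, i.e. (-2.3459)·v_x + (6)·v_y = 0,
  so v ∝ (b, λ_1 - a) = (6, 2.3459) = u.
  ||u|| = √((6)² + (2.3459)²) = √(41.5033) ≈ 6.4423,
  v_1 = u/||u|| ≈ (0.9313, 0.3641) (||v_1|| = 1).

λ_1 = 21.3459,  λ_2 = 3.6541;  v_1 ≈ (0.9313, 0.3641)


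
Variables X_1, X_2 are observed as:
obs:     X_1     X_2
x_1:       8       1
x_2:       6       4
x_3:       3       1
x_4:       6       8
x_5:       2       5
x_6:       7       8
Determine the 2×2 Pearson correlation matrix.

Step 1 — column means:
  mean(X_1) = (8 + 6 + 3 + 6 + 2 + 7) / 6 = 32/6 = 5.3333
  mean(X_2) = (1 + 4 + 1 + 8 + 5 + 8) / 6 = 27/6 = 4.5

Step 2 — sample variances and covariances s[i,j] = (1/(n-1)) · Σ_k (x_{k,i} - mean_i) · (x_{k,j} - mean_j), with n-1 = 5:
  s[X_1,X_1] = ((2.6667)·(2.6667) + (0.6667)·(0.6667) + (-2.3333)·(-2.3333) + (0.6667)·(0.6667) + (-3.3333)·(-3.3333) + (1.6667)·(1.6667)) / 5 = 27.3333/5 = 5.4667
  s[X_1,X_2] = ((2.6667)·(-3.5) + (0.6667)·(-0.5) + (-2.3333)·(-3.5) + (0.6667)·(3.5) + (-3.3333)·(0.5) + (1.6667)·(3.5)) / 5 = 5/5 = 1
  s[X_2,X_2] = ((-3.5)·(-3.5) + (-0.5)·(-0.5) + (-3.5)·(-3.5) + (3.5)·(3.5) + (0.5)·(0.5) + (3.5)·(3.5)) / 5 = 49.5/5 = 9.9
  Sample standard deviations s_i = √(s[i,i]):
  s(X_1) = √(5.4667) = 2.3381
  s(X_2) = √(9.9) = 3.1464

Step 3 — r_{ij} = s_{ij} / (s_i · s_j):
  r[X_1,X_1] = 1 (diagonal).
  r[X_1,X_2] = 1 / (2.3381 · 3.1464) = 1 / 7.3566 = 0.1359
  r[X_2,X_2] = 1 (diagonal).

R is symmetric with unit diagonal. Assembling:

R = [[1, 0.1359],
 [0.1359, 1]]


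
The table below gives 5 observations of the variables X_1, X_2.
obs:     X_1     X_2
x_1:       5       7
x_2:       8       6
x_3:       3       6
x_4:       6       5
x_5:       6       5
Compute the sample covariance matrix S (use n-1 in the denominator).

Step 1 — column means:
  mean(X_1) = (5 + 8 + 3 + 6 + 6) / 5 = 28/5 = 5.6
  mean(X_2) = (7 + 6 + 6 + 5 + 5) / 5 = 29/5 = 5.8

Step 2 — sample covariance S[i,j] = (1/(n-1)) · Σ_k (x_{k,i} - mean_i) · (x_{k,j} - mean_j), with n-1 = 4.
  S[X_1,X_1] = ((-0.6)·(-0.6) + (2.4)·(2.4) + (-2.6)·(-2.6) + (0.4)·(0.4) + (0.4)·(0.4)) / 4 = 13.2/4 = 3.3
  S[X_1,X_2] = ((-0.6)·(1.2) + (2.4)·(0.2) + (-2.6)·(0.2) + (0.4)·(-0.8) + (0.4)·(-0.8)) / 4 = -1.4/4 = -0.35
  S[X_2,X_2] = ((1.2)·(1.2) + (0.2)·(0.2) + (0.2)·(0.2) + (-0.8)·(-0.8) + (-0.8)·(-0.8)) / 4 = 2.8/4 = 0.7

S is symmetric (S[j,i] = S[i,j]). Assembling:

S = [[3.3, -0.35],
 [-0.35, 0.7]]


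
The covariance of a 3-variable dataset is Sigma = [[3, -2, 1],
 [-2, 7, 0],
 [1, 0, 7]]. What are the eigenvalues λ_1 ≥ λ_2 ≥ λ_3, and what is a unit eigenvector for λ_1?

Step 1 — characteristic polynomial p(λ) = det(λI - Sigma) = λ³ - tr·λ² + c_1·λ - det, where tr = trace, c_1 = sum of the principal 2×2 minors, det = det(Sigma):
  tr = 3 + 7 + 7 = 17,
  c_1 = (3·7 - (-2)²) + (3·7 - (1)²) + (7·7 - (0)²) = 17 + 20 + 49 = 86,
  det = 3·(7·7 - (0)²) - (-2)·((-2)·7 - (0)·(1)) + (1)·((-2)·(0) - 7·(1)) = 3·(49) - (-2)·(-14) + (1)·(-7) = 112.
  So p(λ) = λ³ - 17λ² + 86λ - 112.
Step 2 — look for an integer root (rational root theorem: any rational root is an integer divisor of 112). Testing λ = 2:
  p(2) = 8 - 68 + 172 - 112 = 0  ✓
  Dividing out (λ - 2): p(λ) = (λ - 2)(λ² - 15λ + 56).
Step 3 — remaining eigenvalues from the quadratic λ² - 15λ + 56 = 0:
  Δ = 15² - 4·56 = 225 - 224 = 1,  λ = (15 ± √1)/2 = (15 ± 1)/2 = 8 or 7.
  Sorted: λ_1 = 8,  λ_2 = 7,  λ_3 = 2  (check: sum = 17 = tr ✓).

Step 4 — unit eigenvector for λ_1 = 8: v spans the null space of (Sigma - λ_1 I), whose rows are
  r_1 = (-5, -2, 1),  r_2 = (-2, -1, 0),  r_3 = (1, 0, -1).
  v is orthogonal to every row, so take v ∝ r_1 × r_2 = ((-2)·(0) - (1)·(-1), (1)·(-2) - (-5)·(0), (-5)·(-1) - (-2)·(-2)) = (1, -2, 1).
  Let u = (1, -2, 1).
  ||u|| = √((1)² + (-2)² + (1)²) = √(6) ≈ 2.4495,  v_1 = u/||u|| ≈ (0.4082, -0.8165, 0.4082) (||v_1|| = 1).

λ_1 = 8,  λ_2 = 7,  λ_3 = 2;  v_1 ≈ (0.4082, -0.8165, 0.4082)


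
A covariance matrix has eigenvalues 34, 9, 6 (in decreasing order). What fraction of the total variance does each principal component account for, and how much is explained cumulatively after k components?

Step 1 — total variance = trace(Sigma) = Σ λ_i = 34 + 9 + 6 = 49.

Step 2 — fraction explained by component i = λ_i / Σ λ:
  PC1: 34/49 = 0.6939
  PC2: 9/49 = 0.1837
  PC3: 6/49 = 0.1224

Step 3 — cumulative fraction after k components = (λ_1 + ... + λ_k) / Σ λ:
  k = 1: 34/49 = 0.6939
  k = 2: (34 + 9)/49 = 43/49 = 0.8776
  k = 3: (34 + 9 + 6)/49 = 49/49 = 1

Summary (fraction, with percent):

explained: PC1 0.6939 (69.39%), PC2 0.1837 (18.37%), PC3 0.1224 (12.24%);  cumulative: 0.6939, 0.8776, 1


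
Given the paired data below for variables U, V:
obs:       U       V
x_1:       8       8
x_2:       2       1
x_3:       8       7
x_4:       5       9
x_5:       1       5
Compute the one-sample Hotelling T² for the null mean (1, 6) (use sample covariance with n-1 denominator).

Step 1 — sample mean vector:
  mean(U) = (8 + 2 + 8 + 5 + 1) / 5 = 24/5 = 4.8
  mean(V) = (8 + 1 + 7 + 9 + 5) / 5 = 30/5 = 6
  x̄ = (4.8, 6),  deviation x̄ - mu_0 = (4.8, 6) - (1, 6) = (3.8, 0).

Step 2 — sample covariance matrix, S[i,j] = (1/(n-1)) · Σ_k (x_{k,i} - mean_i) · (x_{k,j} - mean_j), divisor n-1 = 4:
  S[U,U] = ((3.2)·(3.2) + (-2.8)·(-2.8) + (3.2)·(3.2) + (0.2)·(0.2) + (-3.8)·(-3.8)) / 4 = 42.8/4 = 10.7
  S[U,V] = ((3.2)·(2) + (-2.8)·(-5) + (3.2)·(1) + (0.2)·(3) + (-3.8)·(-1)) / 4 = 28/4 = 7
  S[V,V] = ((2)·(2) + (-5)·(-5) + (1)·(1) + (3)·(3) + (-1)·(-1)) / 4 = 40/4 = 10
  S = [[10.7, 7],
 [7, 10]].

Step 3 — invert S. det(S) = 10.7·10 - (7)² = 58.
  S^{-1} = (1/det) · [[d, -b], [-b, a]] = [[0.1724, -0.1207],
 [-0.1207, 0.1845]].

Step 4 — quadratic form (x̄ - mu_0)^T · S^{-1} · (x̄ - mu_0):
  S^{-1} · (x̄ - mu_0) = (0.6552, -0.4586),
  (x̄ - mu_0)^T · [...] = (3.8)·(0.6552) + (0)·(-0.4586) = 2.4897.

Step 5 — scale by n: T² = 5 · 2.4897 = 12.4483.

T² ≈ 12.4483


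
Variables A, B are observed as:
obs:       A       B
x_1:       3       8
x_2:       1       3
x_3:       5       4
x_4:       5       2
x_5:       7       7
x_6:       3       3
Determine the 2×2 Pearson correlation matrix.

Step 1 — column means:
  mean(A) = (3 + 1 + 5 + 5 + 7 + 3) / 6 = 24/6 = 4
  mean(B) = (8 + 3 + 4 + 2 + 7 + 3) / 6 = 27/6 = 4.5

Step 2 — sample variances and covariances s[i,j] = (1/(n-1)) · Σ_k (x_{k,i} - mean_i) · (x_{k,j} - mean_j), with n-1 = 5:
  s[A,A] = ((-1)·(-1) + (-3)·(-3) + (1)·(1) + (1)·(1) + (3)·(3) + (-1)·(-1)) / 5 = 22/5 = 4.4
  s[A,B] = ((-1)·(3.5) + (-3)·(-1.5) + (1)·(-0.5) + (1)·(-2.5) + (3)·(2.5) + (-1)·(-1.5)) / 5 = 7/5 = 1.4
  s[B,B] = ((3.5)·(3.5) + (-1.5)·(-1.5) + (-0.5)·(-0.5) + (-2.5)·(-2.5) + (2.5)·(2.5) + (-1.5)·(-1.5)) / 5 = 29.5/5 = 5.9
  Sample standard deviations s_i = √(s[i,i]):
  s(A) = √(4.4) = 2.0976
  s(B) = √(5.9) = 2.429

Step 3 — r_{ij} = s_{ij} / (s_i · s_j):
  r[A,A] = 1 (diagonal).
  r[A,B] = 1.4 / (2.0976 · 2.429) = 1.4 / 5.0951 = 0.2748
  r[B,B] = 1 (diagonal).

R is symmetric with unit diagonal. Assembling:

R = [[1, 0.2748],
 [0.2748, 1]]


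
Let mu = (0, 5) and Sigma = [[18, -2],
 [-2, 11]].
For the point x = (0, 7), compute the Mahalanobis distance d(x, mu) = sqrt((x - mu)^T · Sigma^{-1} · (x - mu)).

Step 1 — centre the observation: (x - mu) = (0, 2).

Step 2 — invert Sigma. det(Sigma) = 18·11 - (-2)² = 194.
  Sigma^{-1} = (1/det) · [[d, -b], [-b, a]] = [[0.0567, 0.0103],
 [0.0103, 0.0928]].

Step 3 — form the quadratic (x - mu)^T · Sigma^{-1} · (x - mu):
  Sigma^{-1} · (x - mu) = (0.0206, 0.1856).
  (x - mu)^T · [Sigma^{-1} · (x - mu)] = (0)·(0.0206) + (2)·(0.1856) = 0.3711.

Step 4 — take square root: d = √(0.3711) ≈ 0.6092.

d(x, mu) = √(0.3711) ≈ 0.6092


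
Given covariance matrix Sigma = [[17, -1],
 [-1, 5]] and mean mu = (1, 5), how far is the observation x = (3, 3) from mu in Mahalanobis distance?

Step 1 — centre the observation: (x - mu) = (2, -2).

Step 2 — invert Sigma. det(Sigma) = 17·5 - (-1)² = 84.
  Sigma^{-1} = (1/det) · [[d, -b], [-b, a]] = [[0.0595, 0.0119],
 [0.0119, 0.2024]].

Step 3 — form the quadratic (x - mu)^T · Sigma^{-1} · (x - mu):
  Sigma^{-1} · (x - mu) = (0.0952, -0.381).
  (x - mu)^T · [Sigma^{-1} · (x - mu)] = (2)·(0.0952) + (-2)·(-0.381) = 0.9524.

Step 4 — take square root: d = √(0.9524) ≈ 0.9759.

d(x, mu) = √(0.9524) ≈ 0.9759


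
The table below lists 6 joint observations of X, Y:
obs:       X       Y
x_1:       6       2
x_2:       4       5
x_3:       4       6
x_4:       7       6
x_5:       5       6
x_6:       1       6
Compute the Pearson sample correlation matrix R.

Step 1 — column means:
  mean(X) = (6 + 4 + 4 + 7 + 5 + 1) / 6 = 27/6 = 4.5
  mean(Y) = (2 + 5 + 6 + 6 + 6 + 6) / 6 = 31/6 = 5.1667

Step 2 — sample variances and covariances s[i,j] = (1/(n-1)) · Σ_k (x_{k,i} - mean_i) · (x_{k,j} - mean_j), with n-1 = 5:
  s[X,X] = ((1.5)·(1.5) + (-0.5)·(-0.5) + (-0.5)·(-0.5) + (2.5)·(2.5) + (0.5)·(0.5) + (-3.5)·(-3.5)) / 5 = 21.5/5 = 4.3
  s[X,Y] = ((1.5)·(-3.1667) + (-0.5)·(-0.1667) + (-0.5)·(0.8333) + (2.5)·(0.8333) + (0.5)·(0.8333) + (-3.5)·(0.8333)) / 5 = -5.5/5 = -1.1
  s[Y,Y] = ((-3.1667)·(-3.1667) + (-0.1667)·(-0.1667) + (0.8333)·(0.8333) + (0.8333)·(0.8333) + (0.8333)·(0.8333) + (0.8333)·(0.8333)) / 5 = 12.8333/5 = 2.5667
  Sample standard deviations s_i = √(s[i,i]):
  s(X) = √(4.3) = 2.0736
  s(Y) = √(2.5667) = 1.6021

Step 3 — r_{ij} = s_{ij} / (s_i · s_j):
  r[X,X] = 1 (diagonal).
  r[X,Y] = -1.1 / (2.0736 · 1.6021) = -1.1 / 3.3221 = -0.3311
  r[Y,Y] = 1 (diagonal).

R is symmetric with unit diagonal. Assembling:

R = [[1, -0.3311],
 [-0.3311, 1]]


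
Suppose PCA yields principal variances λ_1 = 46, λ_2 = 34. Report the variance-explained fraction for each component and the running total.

Step 1 — total variance = trace(Sigma) = Σ λ_i = 46 + 34 = 80.

Step 2 — fraction explained by component i = λ_i / Σ λ:
  PC1: 46/80 = 0.575
  PC2: 34/80 = 0.425

Step 3 — cumulative fraction after k components = (λ_1 + ... + λ_k) / Σ λ:
  k = 1: 46/80 = 0.575
  k = 2: (46 + 34)/80 = 80/80 = 1

Summary (fraction, with percent):

explained: PC1 0.575 (57.5%), PC2 0.425 (42.5%);  cumulative: 0.575, 1


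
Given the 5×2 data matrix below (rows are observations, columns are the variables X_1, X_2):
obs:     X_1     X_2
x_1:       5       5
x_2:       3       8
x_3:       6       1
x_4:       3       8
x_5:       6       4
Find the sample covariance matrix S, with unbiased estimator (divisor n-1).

Step 1 — column means:
  mean(X_1) = (5 + 3 + 6 + 3 + 6) / 5 = 23/5 = 4.6
  mean(X_2) = (5 + 8 + 1 + 8 + 4) / 5 = 26/5 = 5.2

Step 2 — sample covariance S[i,j] = (1/(n-1)) · Σ_k (x_{k,i} - mean_i) · (x_{k,j} - mean_j), with n-1 = 4.
  S[X_1,X_1] = ((0.4)·(0.4) + (-1.6)·(-1.6) + (1.4)·(1.4) + (-1.6)·(-1.6) + (1.4)·(1.4)) / 4 = 9.2/4 = 2.3
  S[X_1,X_2] = ((0.4)·(-0.2) + (-1.6)·(2.8) + (1.4)·(-4.2) + (-1.6)·(2.8) + (1.4)·(-1.2)) / 4 = -16.6/4 = -4.15
  S[X_2,X_2] = ((-0.2)·(-0.2) + (2.8)·(2.8) + (-4.2)·(-4.2) + (2.8)·(2.8) + (-1.2)·(-1.2)) / 4 = 34.8/4 = 8.7

S is symmetric (S[j,i] = S[i,j]). Assembling:

S = [[2.3, -4.15],
 [-4.15, 8.7]]


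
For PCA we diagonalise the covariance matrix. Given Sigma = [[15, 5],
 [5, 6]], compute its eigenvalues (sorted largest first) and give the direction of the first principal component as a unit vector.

Step 1 — characteristic polynomial of 2×2 Sigma:
  det(Sigma - λI) = λ² - trace · λ + det = 0.
  trace = 15 + 6 = 21, det = 15·6 - (5)² = 65.
Step 2 — discriminant:
  Δ = trace² - 4·det = 441 - 260 = 181.
Step 3 — eigenvalues:
  λ = (trace ± √Δ)/2 = (21 ± 13.4536)/2,
  λ_1 = 17.2268,  λ_2 = 3.7732.

Step 4 — unit eigenvector for λ_1: solve (Sigma - λ_1 I)v = 0. First row:
  (15 - 17.2268)·v_x + (5)·v_y = 0, i.e. (-2.2268)·v_x + (5)·v_y = 0,
  so v ∝ (b, λ_1 - a) = (5, 2.2268) = u.
  ||u|| = √((5)² + (2.2268)²) = √(29.9587) ≈ 5.4735,
  v_1 = u/||u|| ≈ (0.9135, 0.4068) (||v_1|| = 1).

λ_1 = 17.2268,  λ_2 = 3.7732;  v_1 ≈ (0.9135, 0.4068)


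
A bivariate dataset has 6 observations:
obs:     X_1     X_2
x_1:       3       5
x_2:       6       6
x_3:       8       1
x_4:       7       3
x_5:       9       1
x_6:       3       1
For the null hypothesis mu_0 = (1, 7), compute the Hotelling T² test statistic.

Step 1 — sample mean vector:
  mean(X_1) = (3 + 6 + 8 + 7 + 9 + 3) / 6 = 36/6 = 6
  mean(X_2) = (5 + 6 + 1 + 3 + 1 + 1) / 6 = 17/6 = 2.8333
  x̄ = (6, 2.8333),  deviation x̄ - mu_0 = (6, 2.8333) - (1, 7) = (5, -4.1667).

Step 2 — sample covariance matrix, S[i,j] = (1/(n-1)) · Σ_k (x_{k,i} - mean_i) · (x_{k,j} - mean_j), divisor n-1 = 5:
  S[X_1,X_1] = ((-3)·(-3) + (0)·(0) + (2)·(2) + (1)·(1) + (3)·(3) + (-3)·(-3)) / 5 = 32/5 = 6.4
  S[X_1,X_2] = ((-3)·(2.1667) + (0)·(3.1667) + (2)·(-1.8333) + (1)·(0.1667) + (3)·(-1.8333) + (-3)·(-1.8333)) / 5 = -10/5 = -2
  S[X_2,X_2] = ((2.1667)·(2.1667) + (3.1667)·(3.1667) + (-1.8333)·(-1.8333) + (0.1667)·(0.1667) + (-1.8333)·(-1.8333) + (-1.8333)·(-1.8333)) / 5 = 24.8333/5 = 4.9667
  S = [[6.4, -2],
 [-2, 4.9667]].

Step 3 — invert S. det(S) = 6.4·4.9667 - (-2)² = 27.7867.
  S^{-1} = (1/det) · [[d, -b], [-b, a]] = [[0.1787, 0.072],
 [0.072, 0.2303]].

Step 4 — quadratic form (x̄ - mu_0)^T · S^{-1} · (x̄ - mu_0):
  S^{-1} · (x̄ - mu_0) = (0.5938, -0.5998),
  (x̄ - mu_0)^T · [...] = (5)·(0.5938) + (-4.1667)·(-0.5998) = 5.4683.

Step 5 — scale by n: T² = 6 · 5.4683 = 32.8095.

T² ≈ 32.8095


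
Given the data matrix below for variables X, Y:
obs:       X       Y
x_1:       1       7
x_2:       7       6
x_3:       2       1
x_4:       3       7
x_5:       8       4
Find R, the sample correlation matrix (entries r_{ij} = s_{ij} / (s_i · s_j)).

Step 1 — column means:
  mean(X) = (1 + 7 + 2 + 3 + 8) / 5 = 21/5 = 4.2
  mean(Y) = (7 + 6 + 1 + 7 + 4) / 5 = 25/5 = 5

Step 2 — sample variances and covariances s[i,j] = (1/(n-1)) · Σ_k (x_{k,i} - mean_i) · (x_{k,j} - mean_j), with n-1 = 4:
  s[X,X] = ((-3.2)·(-3.2) + (2.8)·(2.8) + (-2.2)·(-2.2) + (-1.2)·(-1.2) + (3.8)·(3.8)) / 4 = 38.8/4 = 9.7
  s[X,Y] = ((-3.2)·(2) + (2.8)·(1) + (-2.2)·(-4) + (-1.2)·(2) + (3.8)·(-1)) / 4 = -1/4 = -0.25
  s[Y,Y] = ((2)·(2) + (1)·(1) + (-4)·(-4) + (2)·(2) + (-1)·(-1)) / 4 = 26/4 = 6.5
  Sample standard deviations s_i = √(s[i,i]):
  s(X) = √(9.7) = 3.1145
  s(Y) = √(6.5) = 2.5495

Step 3 — r_{ij} = s_{ij} / (s_i · s_j):
  r[X,X] = 1 (diagonal).
  r[X,Y] = -0.25 / (3.1145 · 2.5495) = -0.25 / 7.9404 = -0.0315
  r[Y,Y] = 1 (diagonal).

R is symmetric with unit diagonal. Assembling:

R = [[1, -0.0315],
 [-0.0315, 1]]


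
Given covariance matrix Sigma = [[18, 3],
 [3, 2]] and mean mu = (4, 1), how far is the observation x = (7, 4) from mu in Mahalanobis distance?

Step 1 — centre the observation: (x - mu) = (3, 3).

Step 2 — invert Sigma. det(Sigma) = 18·2 - (3)² = 27.
  Sigma^{-1} = (1/det) · [[d, -b], [-b, a]] = [[0.0741, -0.1111],
 [-0.1111, 0.6667]].

Step 3 — form the quadratic (x - mu)^T · Sigma^{-1} · (x - mu):
  Sigma^{-1} · (x - mu) = (-0.1111, 1.6667).
  (x - mu)^T · [Sigma^{-1} · (x - mu)] = (3)·(-0.1111) + (3)·(1.6667) = 4.6667.

Step 4 — take square root: d = √(4.6667) ≈ 2.1602.

d(x, mu) = √(4.6667) ≈ 2.1602


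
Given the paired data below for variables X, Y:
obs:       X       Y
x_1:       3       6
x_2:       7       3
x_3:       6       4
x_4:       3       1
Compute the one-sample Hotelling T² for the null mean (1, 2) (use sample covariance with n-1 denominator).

Step 1 — sample mean vector:
  mean(X) = (3 + 7 + 6 + 3) / 4 = 19/4 = 4.75
  mean(Y) = (6 + 3 + 4 + 1) / 4 = 14/4 = 3.5
  x̄ = (4.75, 3.5),  deviation x̄ - mu_0 = (4.75, 3.5) - (1, 2) = (3.75, 1.5).

Step 2 — sample covariance matrix, S[i,j] = (1/(n-1)) · Σ_k (x_{k,i} - mean_i) · (x_{k,j} - mean_j), divisor n-1 = 3:
  S[X,X] = ((-1.75)·(-1.75) + (2.25)·(2.25) + (1.25)·(1.25) + (-1.75)·(-1.75)) / 3 = 12.75/3 = 4.25
  S[X,Y] = ((-1.75)·(2.5) + (2.25)·(-0.5) + (1.25)·(0.5) + (-1.75)·(-2.5)) / 3 = -0.5/3 = -0.1667
  S[Y,Y] = ((2.5)·(2.5) + (-0.5)·(-0.5) + (0.5)·(0.5) + (-2.5)·(-2.5)) / 3 = 13/3 = 4.3333
  S = [[4.25, -0.1667],
 [-0.1667, 4.3333]].

Step 3 — invert S. det(S) = 4.25·4.3333 - (-0.1667)² = 18.3889.
  S^{-1} = (1/det) · [[d, -b], [-b, a]] = [[0.2356, 0.0091],
 [0.0091, 0.2311]].

Step 4 — quadratic form (x̄ - mu_0)^T · S^{-1} · (x̄ - mu_0):
  S^{-1} · (x̄ - mu_0) = (0.8973, 0.3807),
  (x̄ - mu_0)^T · [...] = (3.75)·(0.8973) + (1.5)·(0.3807) = 3.9358.

Step 5 — scale by n: T² = 4 · 3.9358 = 15.7432.

T² ≈ 15.7432


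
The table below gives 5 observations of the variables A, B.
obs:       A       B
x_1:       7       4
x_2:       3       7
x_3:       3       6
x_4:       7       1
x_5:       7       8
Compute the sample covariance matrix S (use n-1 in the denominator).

Step 1 — column means:
  mean(A) = (7 + 3 + 3 + 7 + 7) / 5 = 27/5 = 5.4
  mean(B) = (4 + 7 + 6 + 1 + 8) / 5 = 26/5 = 5.2

Step 2 — sample covariance S[i,j] = (1/(n-1)) · Σ_k (x_{k,i} - mean_i) · (x_{k,j} - mean_j), with n-1 = 4.
  S[A,A] = ((1.6)·(1.6) + (-2.4)·(-2.4) + (-2.4)·(-2.4) + (1.6)·(1.6) + (1.6)·(1.6)) / 4 = 19.2/4 = 4.8
  S[A,B] = ((1.6)·(-1.2) + (-2.4)·(1.8) + (-2.4)·(0.8) + (1.6)·(-4.2) + (1.6)·(2.8)) / 4 = -10.4/4 = -2.6
  S[B,B] = ((-1.2)·(-1.2) + (1.8)·(1.8) + (0.8)·(0.8) + (-4.2)·(-4.2) + (2.8)·(2.8)) / 4 = 30.8/4 = 7.7

S is symmetric (S[j,i] = S[i,j]). Assembling:

S = [[4.8, -2.6],
 [-2.6, 7.7]]


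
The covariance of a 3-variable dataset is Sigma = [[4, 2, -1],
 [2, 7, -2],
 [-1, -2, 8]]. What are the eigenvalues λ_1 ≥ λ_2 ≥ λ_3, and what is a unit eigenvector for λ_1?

Step 1 — characteristic polynomial p(λ) = det(λI - Sigma) = λ³ - tr·λ² + c_1·λ - det, where tr = trace, c_1 = sum of the principal 2×2 minors, det = det(Sigma):
  tr = 4 + 7 + 8 = 19,
  c_1 = (4·7 - (2)²) + (4·8 - (-1)²) + (7·8 - (-2)²) = 24 + 31 + 52 = 107,
  det = 4·(7·8 - (-2)²) - (2)·((2)·8 - (-2)·(-1)) + (-1)·((2)·(-2) - 7·(-1)) = 4·(52) - (2)·(14) + (-1)·(3) = 177.
  So p(λ) = λ³ - 19λ² + 107λ - 177.
Step 2 — look for an integer root (rational root theorem: any rational root is an integer divisor of 177). Testing λ = 3:
  p(3) = 27 - 171 + 321 - 177 = 0  ✓
  Dividing out (λ - 3): p(λ) = (λ - 3)(λ² - 16λ + 59).
Step 3 — remaining eigenvalues from the quadratic λ² - 16λ + 59 = 0:
  Δ = 16² - 4·59 = 256 - 236 = 20,  λ = (16 ± √20)/2 = (16 ± 4.4721)/2 ≈ 10.2361 or 5.7639.
  Sorted: λ_1 = 10.2361,  λ_2 = 5.7639,  λ_3 = 3  (check: sum = 19 = tr ✓).

Step 4 — unit eigenvector for λ_1 ≈ 10.2361: v spans the null space of (Sigma - λ_1 I), whose rows are
  r_1 = (-6.2361, 2, -1),  r_2 = (2, -3.2361, -2),  r_3 = (-1, -2, -2.2361).
  v is orthogonal to every row, so take v ∝ r_1 × r_2 = ((2)·(-2) - (-1)·(-3.2361), (-1)·(2) - (-6.2361)·(-2), (-6.2361)·(-3.2361) - (2)·(2)) ≈ (-7.2361, -14.4721, 16.1803).
  Rescale (multiply by -1 so the first nonzero entry is positive): u = (7.2361, 14.4721, -16.1803).
  ||u|| = √((7.2361)² + (14.4721)² + (-16.1803)²) = √(523.6068) ≈ 22.8825,  v_1 = u/||u|| ≈ (0.3162, 0.6325, -0.7071) (||v_1|| = 1).

λ_1 = 10.2361,  λ_2 = 5.7639,  λ_3 = 3;  v_1 ≈ (0.3162, 0.6325, -0.7071)


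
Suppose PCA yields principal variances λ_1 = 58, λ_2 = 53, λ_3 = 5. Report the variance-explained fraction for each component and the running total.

Step 1 — total variance = trace(Sigma) = Σ λ_i = 58 + 53 + 5 = 116.

Step 2 — fraction explained by component i = λ_i / Σ λ:
  PC1: 58/116 = 0.5
  PC2: 53/116 = 0.4569
  PC3: 5/116 = 0.0431

Step 3 — cumulative fraction after k components = (λ_1 + ... + λ_k) / Σ λ:
  k = 1: 58/116 = 0.5
  k = 2: (58 + 53)/116 = 111/116 = 0.9569
  k = 3: (58 + 53 + 5)/116 = 116/116 = 1

Summary (fraction, with percent):

explained: PC1 0.5 (50%), PC2 0.4569 (45.69%), PC3 0.0431 (4.31%);  cumulative: 0.5, 0.9569, 1


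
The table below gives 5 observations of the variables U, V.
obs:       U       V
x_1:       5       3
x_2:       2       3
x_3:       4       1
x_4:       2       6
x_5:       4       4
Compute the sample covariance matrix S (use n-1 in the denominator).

Step 1 — column means:
  mean(U) = (5 + 2 + 4 + 2 + 4) / 5 = 17/5 = 3.4
  mean(V) = (3 + 3 + 1 + 6 + 4) / 5 = 17/5 = 3.4

Step 2 — sample covariance S[i,j] = (1/(n-1)) · Σ_k (x_{k,i} - mean_i) · (x_{k,j} - mean_j), with n-1 = 4.
  S[U,U] = ((1.6)·(1.6) + (-1.4)·(-1.4) + (0.6)·(0.6) + (-1.4)·(-1.4) + (0.6)·(0.6)) / 4 = 7.2/4 = 1.8
  S[U,V] = ((1.6)·(-0.4) + (-1.4)·(-0.4) + (0.6)·(-2.4) + (-1.4)·(2.6) + (0.6)·(0.6)) / 4 = -4.8/4 = -1.2
  S[V,V] = ((-0.4)·(-0.4) + (-0.4)·(-0.4) + (-2.4)·(-2.4) + (2.6)·(2.6) + (0.6)·(0.6)) / 4 = 13.2/4 = 3.3

S is symmetric (S[j,i] = S[i,j]). Assembling:

S = [[1.8, -1.2],
 [-1.2, 3.3]]


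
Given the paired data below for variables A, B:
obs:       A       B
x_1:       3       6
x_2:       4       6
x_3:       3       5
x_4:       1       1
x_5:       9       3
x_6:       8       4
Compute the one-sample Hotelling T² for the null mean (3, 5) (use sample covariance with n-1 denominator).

Step 1 — sample mean vector:
  mean(A) = (3 + 4 + 3 + 1 + 9 + 8) / 6 = 28/6 = 4.6667
  mean(B) = (6 + 6 + 5 + 1 + 3 + 4) / 6 = 25/6 = 4.1667
  x̄ = (4.6667, 4.1667),  deviation x̄ - mu_0 = (4.6667, 4.1667) - (3, 5) = (1.6667, -0.8333).

Step 2 — sample covariance matrix, S[i,j] = (1/(n-1)) · Σ_k (x_{k,i} - mean_i) · (x_{k,j} - mean_j), divisor n-1 = 5:
  S[A,A] = ((-1.6667)·(-1.6667) + (-0.6667)·(-0.6667) + (-1.6667)·(-1.6667) + (-3.6667)·(-3.6667) + (4.3333)·(4.3333) + (3.3333)·(3.3333)) / 5 = 49.3333/5 = 9.8667
  S[A,B] = ((-1.6667)·(1.8333) + (-0.6667)·(1.8333) + (-1.6667)·(0.8333) + (-3.6667)·(-3.1667) + (4.3333)·(-1.1667) + (3.3333)·(-0.1667)) / 5 = 0.3333/5 = 0.0667
  S[B,B] = ((1.8333)·(1.8333) + (1.8333)·(1.8333) + (0.8333)·(0.8333) + (-3.1667)·(-3.1667) + (-1.1667)·(-1.1667) + (-0.1667)·(-0.1667)) / 5 = 18.8333/5 = 3.7667
  S = [[9.8667, 0.0667],
 [0.0667, 3.7667]].

Step 3 — invert S. det(S) = 9.8667·3.7667 - (0.0667)² = 37.16.
  S^{-1} = (1/det) · [[d, -b], [-b, a]] = [[0.1014, -0.0018],
 [-0.0018, 0.2655]].

Step 4 — quadratic form (x̄ - mu_0)^T · S^{-1} · (x̄ - mu_0):
  S^{-1} · (x̄ - mu_0) = (0.1704, -0.2243),
  (x̄ - mu_0)^T · [...] = (1.6667)·(0.1704) + (-0.8333)·(-0.2243) = 0.4709.

Step 5 — scale by n: T² = 6 · 0.4709 = 2.8256.

T² ≈ 2.8256


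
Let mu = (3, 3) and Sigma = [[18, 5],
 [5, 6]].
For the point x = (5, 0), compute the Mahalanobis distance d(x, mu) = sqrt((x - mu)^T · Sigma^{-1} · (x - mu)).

Step 1 — centre the observation: (x - mu) = (2, -3).

Step 2 — invert Sigma. det(Sigma) = 18·6 - (5)² = 83.
  Sigma^{-1} = (1/det) · [[d, -b], [-b, a]] = [[0.0723, -0.0602],
 [-0.0602, 0.2169]].

Step 3 — form the quadratic (x - mu)^T · Sigma^{-1} · (x - mu):
  Sigma^{-1} · (x - mu) = (0.3253, -0.7711).
  (x - mu)^T · [Sigma^{-1} · (x - mu)] = (2)·(0.3253) + (-3)·(-0.7711) = 2.9639.

Step 4 — take square root: d = √(2.9639) ≈ 1.7216.

d(x, mu) = √(2.9639) ≈ 1.7216


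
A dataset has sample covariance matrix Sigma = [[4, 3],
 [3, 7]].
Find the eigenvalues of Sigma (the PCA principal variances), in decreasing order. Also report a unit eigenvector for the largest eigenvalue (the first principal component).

Step 1 — characteristic polynomial of 2×2 Sigma:
  det(Sigma - λI) = λ² - trace · λ + det = 0.
  trace = 4 + 7 = 11, det = 4·7 - (3)² = 19.
Step 2 — discriminant:
  Δ = trace² - 4·det = 121 - 76 = 45.
Step 3 — eigenvalues:
  λ = (trace ± √Δ)/2 = (11 ± 6.7082)/2,
  λ_1 = 8.8541,  λ_2 = 2.1459.

Step 4 — unit eigenvector for λ_1: solve (Sigma - λ_1 I)v = 0. First row:
  (4 - 8.8541)·v_x + (3)·v_y = 0, i.e. (-4.8541)·v_x + (3)·v_y = 0,
  so v ∝ (b, λ_1 - a) = (3, 4.8541) = u.
  ||u|| = √((3)² + (4.8541)²) = √(32.5623) ≈ 5.7063,
  v_1 = u/||u|| ≈ (0.5257, 0.8507) (||v_1|| = 1).

λ_1 = 8.8541,  λ_2 = 2.1459;  v_1 ≈ (0.5257, 0.8507)


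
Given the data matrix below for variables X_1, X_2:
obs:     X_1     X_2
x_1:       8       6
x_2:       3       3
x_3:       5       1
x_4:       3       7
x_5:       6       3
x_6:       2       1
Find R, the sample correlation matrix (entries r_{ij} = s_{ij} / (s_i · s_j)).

Step 1 — column means:
  mean(X_1) = (8 + 3 + 5 + 3 + 6 + 2) / 6 = 27/6 = 4.5
  mean(X_2) = (6 + 3 + 1 + 7 + 3 + 1) / 6 = 21/6 = 3.5

Step 2 — sample variances and covariances s[i,j] = (1/(n-1)) · Σ_k (x_{k,i} - mean_i) · (x_{k,j} - mean_j), with n-1 = 5:
  s[X_1,X_1] = ((3.5)·(3.5) + (-1.5)·(-1.5) + (0.5)·(0.5) + (-1.5)·(-1.5) + (1.5)·(1.5) + (-2.5)·(-2.5)) / 5 = 25.5/5 = 5.1
  s[X_1,X_2] = ((3.5)·(2.5) + (-1.5)·(-0.5) + (0.5)·(-2.5) + (-1.5)·(3.5) + (1.5)·(-0.5) + (-2.5)·(-2.5)) / 5 = 8.5/5 = 1.7
  s[X_2,X_2] = ((2.5)·(2.5) + (-0.5)·(-0.5) + (-2.5)·(-2.5) + (3.5)·(3.5) + (-0.5)·(-0.5) + (-2.5)·(-2.5)) / 5 = 31.5/5 = 6.3
  Sample standard deviations s_i = √(s[i,i]):
  s(X_1) = √(5.1) = 2.2583
  s(X_2) = √(6.3) = 2.51

Step 3 — r_{ij} = s_{ij} / (s_i · s_j):
  r[X_1,X_1] = 1 (diagonal).
  r[X_1,X_2] = 1.7 / (2.2583 · 2.51) = 1.7 / 5.6683 = 0.2999
  r[X_2,X_2] = 1 (diagonal).

R is symmetric with unit diagonal. Assembling:

R = [[1, 0.2999],
 [0.2999, 1]]


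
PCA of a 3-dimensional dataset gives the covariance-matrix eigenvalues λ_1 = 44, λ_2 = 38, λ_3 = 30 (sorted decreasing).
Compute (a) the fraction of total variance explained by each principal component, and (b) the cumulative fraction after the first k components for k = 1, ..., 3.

Step 1 — total variance = trace(Sigma) = Σ λ_i = 44 + 38 + 30 = 112.

Step 2 — fraction explained by component i = λ_i / Σ λ:
  PC1: 44/112 = 0.3929
  PC2: 38/112 = 0.3393
  PC3: 30/112 = 0.2679

Step 3 — cumulative fraction after k components = (λ_1 + ... + λ_k) / Σ λ:
  k = 1: 44/112 = 0.3929
  k = 2: (44 + 38)/112 = 82/112 = 0.7321
  k = 3: (44 + 38 + 30)/112 = 112/112 = 1

Summary (fraction, with percent):

explained: PC1 0.3929 (39.29%), PC2 0.3393 (33.93%), PC3 0.2679 (26.79%);  cumulative: 0.3929, 0.7321, 1


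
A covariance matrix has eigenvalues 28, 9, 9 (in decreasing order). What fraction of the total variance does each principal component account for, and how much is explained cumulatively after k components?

Step 1 — total variance = trace(Sigma) = Σ λ_i = 28 + 9 + 9 = 46.

Step 2 — fraction explained by component i = λ_i / Σ λ:
  PC1: 28/46 = 0.6087
  PC2: 9/46 = 0.1957
  PC3: 9/46 = 0.1957

Step 3 — cumulative fraction after k components = (λ_1 + ... + λ_k) / Σ λ:
  k = 1: 28/46 = 0.6087
  k = 2: (28 + 9)/46 = 37/46 = 0.8043
  k = 3: (28 + 9 + 9)/46 = 46/46 = 1

Summary (fraction, with percent):

explained: PC1 0.6087 (60.87%), PC2 0.1957 (19.57%), PC3 0.1957 (19.57%);  cumulative: 0.6087, 0.8043, 1


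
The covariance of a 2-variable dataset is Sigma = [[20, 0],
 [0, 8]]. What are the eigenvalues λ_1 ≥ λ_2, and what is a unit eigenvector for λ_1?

Step 1 — characteristic polynomial of 2×2 Sigma:
  det(Sigma - λI) = λ² - trace · λ + det = 0.
  trace = 20 + 8 = 28, det = 20·8 - (0)² = 160.
Step 2 — discriminant:
  Δ = trace² - 4·det = 784 - 640 = 144.
Step 3 — eigenvalues:
  λ = (trace ± √Δ)/2 = (28 ± 12)/2,
  λ_1 = 20,  λ_2 = 8.

Step 4 — unit eigenvector for λ_1: Sigma is diagonal, so its eigenvectors are the coordinate axes. λ_1 = 20 is the diagonal entry on the first coordinate axis, hence
  v_1 = (1, 0) (||v_1|| = 1).

λ_1 = 20,  λ_2 = 8;  v_1 ≈ (1, 0)


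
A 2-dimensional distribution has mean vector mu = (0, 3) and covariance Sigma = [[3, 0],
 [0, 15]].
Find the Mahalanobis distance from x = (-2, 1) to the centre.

Step 1 — centre the observation: (x - mu) = (-2, -2).

Step 2 — invert Sigma. det(Sigma) = 3·15 - (0)² = 45.
  Sigma^{-1} = (1/det) · [[d, -b], [-b, a]] = [[0.3333, 0],
 [0, 0.0667]].

Step 3 — form the quadratic (x - mu)^T · Sigma^{-1} · (x - mu):
  Sigma^{-1} · (x - mu) = (-0.6667, -0.1333).
  (x - mu)^T · [Sigma^{-1} · (x - mu)] = (-2)·(-0.6667) + (-2)·(-0.1333) = 1.6.

Step 4 — take square root: d = √(1.6) ≈ 1.2649.

d(x, mu) = √(1.6) ≈ 1.2649


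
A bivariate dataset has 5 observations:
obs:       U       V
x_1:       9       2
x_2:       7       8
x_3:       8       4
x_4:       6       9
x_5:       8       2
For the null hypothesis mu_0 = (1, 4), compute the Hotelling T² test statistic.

Step 1 — sample mean vector:
  mean(U) = (9 + 7 + 8 + 6 + 8) / 5 = 38/5 = 7.6
  mean(V) = (2 + 8 + 4 + 9 + 2) / 5 = 25/5 = 5
  x̄ = (7.6, 5),  deviation x̄ - mu_0 = (7.6, 5) - (1, 4) = (6.6, 1).

Step 2 — sample covariance matrix, S[i,j] = (1/(n-1)) · Σ_k (x_{k,i} - mean_i) · (x_{k,j} - mean_j), divisor n-1 = 4:
  S[U,U] = ((1.4)·(1.4) + (-0.6)·(-0.6) + (0.4)·(0.4) + (-1.6)·(-1.6) + (0.4)·(0.4)) / 4 = 5.2/4 = 1.3
  S[U,V] = ((1.4)·(-3) + (-0.6)·(3) + (0.4)·(-1) + (-1.6)·(4) + (0.4)·(-3)) / 4 = -14/4 = -3.5
  S[V,V] = ((-3)·(-3) + (3)·(3) + (-1)·(-1) + (4)·(4) + (-3)·(-3)) / 4 = 44/4 = 11
  S = [[1.3, -3.5],
 [-3.5, 11]].

Step 3 — invert S. det(S) = 1.3·11 - (-3.5)² = 2.05.
  S^{-1} = (1/det) · [[d, -b], [-b, a]] = [[5.3659, 1.7073],
 [1.7073, 0.6341]].

Step 4 — quadratic form (x̄ - mu_0)^T · S^{-1} · (x̄ - mu_0):
  S^{-1} · (x̄ - mu_0) = (37.122, 11.9024),
  (x̄ - mu_0)^T · [...] = (6.6)·(37.122) + (1)·(11.9024) = 256.9073.

Step 5 — scale by n: T² = 5 · 256.9073 = 1284.5366.

T² ≈ 1284.5366


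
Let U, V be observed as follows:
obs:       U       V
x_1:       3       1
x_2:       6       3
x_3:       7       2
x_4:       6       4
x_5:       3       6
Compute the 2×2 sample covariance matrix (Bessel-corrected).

Step 1 — column means:
  mean(U) = (3 + 6 + 7 + 6 + 3) / 5 = 25/5 = 5
  mean(V) = (1 + 3 + 2 + 4 + 6) / 5 = 16/5 = 3.2

Step 2 — sample covariance S[i,j] = (1/(n-1)) · Σ_k (x_{k,i} - mean_i) · (x_{k,j} - mean_j), with n-1 = 4.
  S[U,U] = ((-2)·(-2) + (1)·(1) + (2)·(2) + (1)·(1) + (-2)·(-2)) / 4 = 14/4 = 3.5
  S[U,V] = ((-2)·(-2.2) + (1)·(-0.2) + (2)·(-1.2) + (1)·(0.8) + (-2)·(2.8)) / 4 = -3/4 = -0.75
  S[V,V] = ((-2.2)·(-2.2) + (-0.2)·(-0.2) + (-1.2)·(-1.2) + (0.8)·(0.8) + (2.8)·(2.8)) / 4 = 14.8/4 = 3.7

S is symmetric (S[j,i] = S[i,j]). Assembling:

S = [[3.5, -0.75],
 [-0.75, 3.7]]


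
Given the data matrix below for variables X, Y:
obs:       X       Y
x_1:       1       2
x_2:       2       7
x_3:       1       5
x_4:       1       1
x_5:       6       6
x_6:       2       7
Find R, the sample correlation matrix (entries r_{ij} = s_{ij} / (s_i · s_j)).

Step 1 — column means:
  mean(X) = (1 + 2 + 1 + 1 + 6 + 2) / 6 = 13/6 = 2.1667
  mean(Y) = (2 + 7 + 5 + 1 + 6 + 7) / 6 = 28/6 = 4.6667

Step 2 — sample variances and covariances s[i,j] = (1/(n-1)) · Σ_k (x_{k,i} - mean_i) · (x_{k,j} - mean_j), with n-1 = 5:
  s[X,X] = ((-1.1667)·(-1.1667) + (-0.1667)·(-0.1667) + (-1.1667)·(-1.1667) + (-1.1667)·(-1.1667) + (3.8333)·(3.8333) + (-0.1667)·(-0.1667)) / 5 = 18.8333/5 = 3.7667
  s[X,Y] = ((-1.1667)·(-2.6667) + (-0.1667)·(2.3333) + (-1.1667)·(0.3333) + (-1.1667)·(-3.6667) + (3.8333)·(1.3333) + (-0.1667)·(2.3333)) / 5 = 11.3333/5 = 2.2667
  s[Y,Y] = ((-2.6667)·(-2.6667) + (2.3333)·(2.3333) + (0.3333)·(0.3333) + (-3.6667)·(-3.6667) + (1.3333)·(1.3333) + (2.3333)·(2.3333)) / 5 = 33.3333/5 = 6.6667
  Sample standard deviations s_i = √(s[i,i]):
  s(X) = √(3.7667) = 1.9408
  s(Y) = √(6.6667) = 2.582

Step 3 — r_{ij} = s_{ij} / (s_i · s_j):
  r[X,X] = 1 (diagonal).
  r[X,Y] = 2.2667 / (1.9408 · 2.582) = 2.2667 / 5.0111 = 0.4523
  r[Y,Y] = 1 (diagonal).

R is symmetric with unit diagonal. Assembling:

R = [[1, 0.4523],
 [0.4523, 1]]
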